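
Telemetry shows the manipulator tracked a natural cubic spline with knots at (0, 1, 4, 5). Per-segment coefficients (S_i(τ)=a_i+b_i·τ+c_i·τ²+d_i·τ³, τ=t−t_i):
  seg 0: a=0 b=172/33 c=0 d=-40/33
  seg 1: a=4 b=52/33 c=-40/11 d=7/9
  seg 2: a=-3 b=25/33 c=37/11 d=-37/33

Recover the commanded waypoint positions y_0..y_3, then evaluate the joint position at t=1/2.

y_0 = S_0(0) = a_0 = 0
y_1 = S_1(0) = a_1 = 4
y_2 = S_2(0) = a_2 = -3
y_3 = S_2(1) = 0
t_q=1/2 is in segment 0 (τ=1/2); S_0(τ)=27/11

y_0=0 y_1=4 y_2=-3 y_3=0
S(1/2) = 27/11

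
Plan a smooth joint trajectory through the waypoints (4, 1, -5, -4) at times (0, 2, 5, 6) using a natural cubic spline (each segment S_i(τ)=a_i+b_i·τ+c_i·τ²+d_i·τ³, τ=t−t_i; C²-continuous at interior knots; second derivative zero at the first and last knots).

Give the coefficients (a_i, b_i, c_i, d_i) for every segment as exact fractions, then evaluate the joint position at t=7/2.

  seg 0: a=4 b=-161/142 c=0 d=-13/142
  seg 1: a=1 b=-317/142 c=-39/71 d=89/426
  seg 2: a=-5 b=8/71 c=189/142 d=-63/142
S(7/2) = -3271/1136

Δ: Δ0=-3/2, Δ1=-2, Δ2=1
row 1: diag=10, rhs=-3; c'=3/10, d'=-3/10
row 2: denom=8−3·3/10=71/10; d'=(18−3·-3/10)/(71/10)=189/71
back: M2=189/71
back: M1=-3/10−3/10·189/71=-78/71
M: M0=0, M1=-78/71, M2=189/71, M3=0
seg 0: a=4, c=M0/2=0, d=(M1−M0)/(6·2)=-13/142, b=Δ0−h0·(2M0+M1)/6=-161/142
seg 1: a=1, c=M1/2=-39/71, d=(M2−M1)/(6·3)=89/426, b=Δ1−h1·(2M1+M2)/6=-317/142
seg 2: a=-5, c=M2/2=189/142, d=(M3−M2)/(6·1)=-63/142, b=Δ2−h2·(2M2+M3)/6=8/71
t_q=7/2 → seg 1, τ=3/2; S=1+-317/142·τ+-39/71·τ²+89/426·τ³=-3271/1136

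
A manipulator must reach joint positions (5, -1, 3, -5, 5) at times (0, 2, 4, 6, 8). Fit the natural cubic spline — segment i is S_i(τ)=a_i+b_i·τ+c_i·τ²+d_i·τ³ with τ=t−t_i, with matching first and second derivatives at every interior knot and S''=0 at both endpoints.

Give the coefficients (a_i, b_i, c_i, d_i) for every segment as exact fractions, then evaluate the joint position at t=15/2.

Δ: Δ0=-3, Δ1=2, Δ2=-4, Δ3=5
row 1: diag=8, rhs=30; c'=1/4, d'=15/4
row 2: denom=8−2·1/4=15/2; d'=(-36−2·15/4)/(15/2)=-29/5
row 3: denom=8−2·4/15=112/15; d'=(54−2·-29/5)/(112/15)=123/14
back: M3=123/14
back: M2=-29/5−4/15·123/14=-57/7
back: M1=15/4−1/4·-57/7=81/14
M: M0=0, M1=81/14, M2=-57/7, M3=123/14, M4=0
seg 0: a=5, c=M0/2=0, d=(M1−M0)/(6·2)=27/56, b=Δ0−h0·(2M0+M1)/6=-69/14
seg 1: a=-1, c=M1/2=81/28, d=(M2−M1)/(6·2)=-65/56, b=Δ1−h1·(2M1+M2)/6=6/7
seg 2: a=3, c=M2/2=-57/14, d=(M3−M2)/(6·2)=79/56, b=Δ2−h2·(2M2+M3)/6=-3/2
seg 3: a=-5, c=M3/2=123/28, d=(M4−M3)/(6·2)=-41/56, b=Δ3−h3·(2M3+M4)/6=-6/7
t_q=15/2 → seg 3, τ=3/2; S=-5+-6/7·τ+123/28·τ²+-41/56·τ³=505/448

  seg 0: a=5 b=-69/14 c=0 d=27/56
  seg 1: a=-1 b=6/7 c=81/28 d=-65/56
  seg 2: a=3 b=-3/2 c=-57/14 d=79/56
  seg 3: a=-5 b=-6/7 c=123/28 d=-41/56
S(15/2) = 505/448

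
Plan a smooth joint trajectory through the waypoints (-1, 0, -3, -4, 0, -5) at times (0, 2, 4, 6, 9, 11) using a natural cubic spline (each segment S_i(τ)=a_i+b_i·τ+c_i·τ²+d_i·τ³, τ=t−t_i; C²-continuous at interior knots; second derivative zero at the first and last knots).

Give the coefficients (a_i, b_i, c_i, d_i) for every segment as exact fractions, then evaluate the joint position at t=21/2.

Δ: Δ0=1/2, Δ1=-3/2, Δ2=-1/2, Δ3=4/3, Δ4=-5/2
row 1: diag=8, rhs=-12; c'=1/4, d'=-3/2
row 2: denom=8−2·1/4=15/2; d'=(6−2·-3/2)/(15/2)=6/5
row 3: denom=10−2·4/15=142/15; d'=(11−2·6/5)/(142/15)=129/142
row 4: denom=10−3·45/142=1285/142; d'=(-23−3·129/142)/(1285/142)=-3653/1285
back: M4=-3653/1285
back: M3=129/142−45/142·-3653/1285=465/257
back: M2=6/5−4/15·465/257=922/1285
back: M1=-3/2−1/4·922/1285=-2158/1285
M: M0=0, M1=-2158/1285, M2=922/1285, M3=465/257, M4=-3653/1285, M5=0
seg 0: a=-1, c=M0/2=0, d=(M1−M0)/(6·2)=-1079/7710, b=Δ0−h0·(2M0+M1)/6=8171/7710
seg 1: a=0, c=M1/2=-1079/1285, d=(M2−M1)/(6·2)=154/771, b=Δ1−h1·(2M1+M2)/6=-4777/7710
seg 2: a=-3, c=M2/2=461/1285, d=(M3−M2)/(6·2)=1403/15420, b=Δ2−h2·(2M2+M3)/6=-12193/7710
seg 3: a=-4, c=M3/2=465/514, d=(M4−M3)/(6·3)=-2989/11565, b=Δ3−h3·(2M3+M4)/6=7289/7710
seg 4: a=0, c=M4/2=-3653/2570, d=(M5−M4)/(6·2)=3653/15420, b=Δ4−h4·(2M4+M5)/6=-4663/7710
t_q=21/2 → seg 4, τ=3/2; S=0+-4663/7710·τ+-3653/2570·τ²+3653/15420·τ³=-27187/8224

  seg 0: a=-1 b=8171/7710 c=0 d=-1079/7710
  seg 1: a=0 b=-4777/7710 c=-1079/1285 d=154/771
  seg 2: a=-3 b=-12193/7710 c=461/1285 d=1403/15420
  seg 3: a=-4 b=7289/7710 c=465/514 d=-2989/11565
  seg 4: a=0 b=-4663/7710 c=-3653/2570 d=3653/15420
S(21/2) = -27187/8224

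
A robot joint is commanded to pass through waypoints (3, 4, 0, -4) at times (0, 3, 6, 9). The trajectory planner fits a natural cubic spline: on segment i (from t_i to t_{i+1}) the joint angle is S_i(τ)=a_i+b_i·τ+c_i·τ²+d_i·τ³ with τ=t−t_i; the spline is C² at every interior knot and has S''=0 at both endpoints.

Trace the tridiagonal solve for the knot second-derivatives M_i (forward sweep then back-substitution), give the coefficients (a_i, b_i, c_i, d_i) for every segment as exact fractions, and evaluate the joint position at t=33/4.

Δ: Δ0=1/3, Δ1=-4/3, Δ2=-4/3
row 1: diag=12, rhs=-10; c'=1/4, d'=-5/6
row 2: denom=12−3·1/4=45/4; d'=(0−3·-5/6)/(45/4)=2/9
back: M2=2/9
back: M1=-5/6−1/4·2/9=-8/9
M: M0=0, M1=-8/9, M2=2/9, M3=0
seg 0: a=3, c=M0/2=0, d=(M1−M0)/(6·3)=-4/81, b=Δ0−h0·(2M0+M1)/6=7/9
seg 1: a=4, c=M1/2=-4/9, d=(M2−M1)/(6·3)=5/81, b=Δ1−h1·(2M1+M2)/6=-5/9
seg 2: a=0, c=M2/2=1/9, d=(M3−M2)/(6·3)=-1/81, b=Δ2−h2·(2M2+M3)/6=-14/9
t_q=33/4 → seg 2, τ=9/4; S=0+-14/9·τ+1/9·τ²+-1/81·τ³=-197/64

  seg 0: a=3 b=7/9 c=0 d=-4/81
  seg 1: a=4 b=-5/9 c=-4/9 d=5/81
  seg 2: a=0 b=-14/9 c=1/9 d=-1/81
S(33/4) = -197/64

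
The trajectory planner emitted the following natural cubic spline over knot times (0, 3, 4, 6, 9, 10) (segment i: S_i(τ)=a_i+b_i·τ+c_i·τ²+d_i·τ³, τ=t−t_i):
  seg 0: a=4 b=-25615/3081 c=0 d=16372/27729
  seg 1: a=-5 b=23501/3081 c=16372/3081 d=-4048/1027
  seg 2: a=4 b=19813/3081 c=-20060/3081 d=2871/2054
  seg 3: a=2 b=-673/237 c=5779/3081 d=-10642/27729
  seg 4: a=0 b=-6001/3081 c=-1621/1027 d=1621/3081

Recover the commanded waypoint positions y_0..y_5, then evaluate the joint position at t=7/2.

y_0 = S_0(0) = a_0 = 4
y_1 = S_1(0) = a_1 = -5
y_2 = S_2(0) = a_2 = 4
y_3 = S_3(0) = a_3 = 2
y_4 = S_4(0) = a_4 = 0
y_5 = S_4(1) = -3
t_q=7/2 is in segment 1 (τ=1/2); S_1(τ)=-2159/6162

y_0=4 y_1=-5 y_2=4 y_3=2 y_4=0 y_5=-3
S(7/2) = -2159/6162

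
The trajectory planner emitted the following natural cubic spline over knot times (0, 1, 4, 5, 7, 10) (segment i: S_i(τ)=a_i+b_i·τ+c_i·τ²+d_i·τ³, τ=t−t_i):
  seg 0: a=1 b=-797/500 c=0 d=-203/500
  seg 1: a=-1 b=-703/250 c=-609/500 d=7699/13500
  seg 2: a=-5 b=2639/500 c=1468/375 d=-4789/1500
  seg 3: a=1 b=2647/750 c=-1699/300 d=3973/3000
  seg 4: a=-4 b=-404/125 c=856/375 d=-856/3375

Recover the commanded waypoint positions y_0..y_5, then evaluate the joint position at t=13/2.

y_0=1 y_1=-1 y_2=-5 y_3=1 y_4=-4 y_5=0
S(13/2) = -15831/8000

y_0 = S_0(0) = a_0 = 1
y_1 = S_1(0) = a_1 = -1
y_2 = S_2(0) = a_2 = -5
y_3 = S_3(0) = a_3 = 1
y_4 = S_4(0) = a_4 = -4
y_5 = S_4(3) = 0
t_q=13/2 is in segment 3 (τ=3/2); S_3(τ)=-15831/8000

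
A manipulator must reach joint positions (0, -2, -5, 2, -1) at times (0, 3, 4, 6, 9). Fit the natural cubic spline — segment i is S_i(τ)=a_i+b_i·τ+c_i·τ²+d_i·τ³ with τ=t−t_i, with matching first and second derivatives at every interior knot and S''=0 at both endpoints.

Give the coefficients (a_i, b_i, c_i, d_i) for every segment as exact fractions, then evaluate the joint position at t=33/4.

  seg 0: a=0 b=161/219 c=0 d=-307/1971
  seg 1: a=-2 b=-760/219 c=-307/219 d=410/219
  seg 2: a=-5 b=-48/73 c=923/219 d=-1871/1752
  seg 3: a=2 b=1483/438 c=-1921/876 d=1921/7884
S(33/4) = 24143/18688

Δ: Δ0=-2/3, Δ1=-3, Δ2=7/2, Δ3=-1
row 1: diag=8, rhs=-14; c'=1/8, d'=-7/4
row 2: denom=6−1·1/8=47/8; d'=(39−1·-7/4)/(47/8)=326/47
row 3: denom=10−2·16/47=438/47; d'=(-27−2·326/47)/(438/47)=-1921/438
back: M3=-1921/438
back: M2=326/47−16/47·-1921/438=1846/219
back: M1=-7/4−1/8·1846/219=-614/219
M: M0=0, M1=-614/219, M2=1846/219, M3=-1921/438, M4=0
seg 0: a=0, c=M0/2=0, d=(M1−M0)/(6·3)=-307/1971, b=Δ0−h0·(2M0+M1)/6=161/219
seg 1: a=-2, c=M1/2=-307/219, d=(M2−M1)/(6·1)=410/219, b=Δ1−h1·(2M1+M2)/6=-760/219
seg 2: a=-5, c=M2/2=923/219, d=(M3−M2)/(6·2)=-1871/1752, b=Δ2−h2·(2M2+M3)/6=-48/73
seg 3: a=2, c=M3/2=-1921/876, d=(M4−M3)/(6·3)=1921/7884, b=Δ3−h3·(2M3+M4)/6=1483/438
t_q=33/4 → seg 3, τ=9/4; S=2+1483/438·τ+-1921/876·τ²+1921/7884·τ³=24143/18688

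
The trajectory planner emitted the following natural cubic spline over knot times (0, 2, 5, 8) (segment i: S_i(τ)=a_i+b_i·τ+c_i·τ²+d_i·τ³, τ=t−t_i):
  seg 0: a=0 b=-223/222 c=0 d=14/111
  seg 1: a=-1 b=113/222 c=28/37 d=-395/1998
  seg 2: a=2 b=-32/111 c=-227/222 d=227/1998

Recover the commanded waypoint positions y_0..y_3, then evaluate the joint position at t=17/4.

y_0 = S_0(0) = a_0 = 0
y_1 = S_1(0) = a_1 = -1
y_2 = S_2(0) = a_2 = 2
y_3 = S_2(3) = -5
t_q=17/4 is in segment 1 (τ=9/4); S_1(τ)=8167/4736

y_0=0 y_1=-1 y_2=2 y_3=-5
S(17/4) = 8167/4736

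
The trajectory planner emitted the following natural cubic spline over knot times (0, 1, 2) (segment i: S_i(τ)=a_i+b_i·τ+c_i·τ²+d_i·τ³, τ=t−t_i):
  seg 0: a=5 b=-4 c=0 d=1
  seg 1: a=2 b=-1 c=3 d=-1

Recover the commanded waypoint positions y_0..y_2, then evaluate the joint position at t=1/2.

y_0 = S_0(0) = a_0 = 5
y_1 = S_1(0) = a_1 = 2
y_2 = S_1(1) = 3
t_q=1/2 is in segment 0 (τ=1/2); S_0(τ)=25/8

y_0=5 y_1=2 y_2=3
S(1/2) = 25/8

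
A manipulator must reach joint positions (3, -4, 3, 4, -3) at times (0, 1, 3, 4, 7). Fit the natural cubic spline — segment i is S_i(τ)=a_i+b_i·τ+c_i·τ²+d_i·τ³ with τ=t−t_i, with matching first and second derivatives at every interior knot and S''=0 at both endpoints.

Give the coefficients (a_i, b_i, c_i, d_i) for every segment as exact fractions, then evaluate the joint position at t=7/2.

  seg 0: a=3 b=-13661/1500 c=0 d=3161/1500
  seg 1: a=-4 b=-2089/750 c=3161/500 d=-4769/3000
  seg 2: a=3 b=257/75 c=-402/125 d=296/375
  seg 3: a=4 b=-239/375 c=-106/125 d=106/1125
S(7/2) = 501/125

Δ: Δ0=-7, Δ1=7/2, Δ2=1, Δ3=-7/3
row 1: diag=6, rhs=63; c'=1/3, d'=21/2
row 2: denom=6−2·1/3=16/3; d'=(-15−2·21/2)/(16/3)=-27/4
row 3: denom=8−1·3/16=125/16; d'=(-20−1·-27/4)/(125/16)=-212/125
back: M3=-212/125
back: M2=-27/4−3/16·-212/125=-804/125
back: M1=21/2−1/3·-804/125=3161/250
M: M0=0, M1=3161/250, M2=-804/125, M3=-212/125, M4=0
seg 0: a=3, c=M0/2=0, d=(M1−M0)/(6·1)=3161/1500, b=Δ0−h0·(2M0+M1)/6=-13661/1500
seg 1: a=-4, c=M1/2=3161/500, d=(M2−M1)/(6·2)=-4769/3000, b=Δ1−h1·(2M1+M2)/6=-2089/750
seg 2: a=3, c=M2/2=-402/125, d=(M3−M2)/(6·1)=296/375, b=Δ2−h2·(2M2+M3)/6=257/75
seg 3: a=4, c=M3/2=-106/125, d=(M4−M3)/(6·3)=106/1125, b=Δ3−h3·(2M3+M4)/6=-239/375
t_q=7/2 → seg 2, τ=1/2; S=3+257/75·τ+-402/125·τ²+296/375·τ³=501/125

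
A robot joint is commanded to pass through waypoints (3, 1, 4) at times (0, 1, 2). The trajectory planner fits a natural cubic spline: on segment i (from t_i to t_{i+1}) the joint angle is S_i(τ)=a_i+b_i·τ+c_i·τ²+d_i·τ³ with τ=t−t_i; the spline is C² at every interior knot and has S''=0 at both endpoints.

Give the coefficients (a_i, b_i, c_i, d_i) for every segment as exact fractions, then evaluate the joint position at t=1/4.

  seg 0: a=3 b=-13/4 c=0 d=5/4
  seg 1: a=1 b=1/2 c=15/4 d=-5/4
S(1/4) = 565/256

Δ: Δ0=-2, Δ1=3
row 1: diag=4, rhs=30; c'=1/4, d'=15/2
back: M1=15/2
M: M0=0, M1=15/2, M2=0
seg 0: a=3, c=M0/2=0, d=(M1−M0)/(6·1)=5/4, b=Δ0−h0·(2M0+M1)/6=-13/4
seg 1: a=1, c=M1/2=15/4, d=(M2−M1)/(6·1)=-5/4, b=Δ1−h1·(2M1+M2)/6=1/2
t_q=1/4 → seg 0, τ=1/4; S=3+-13/4·τ+0·τ²+5/4·τ³=565/256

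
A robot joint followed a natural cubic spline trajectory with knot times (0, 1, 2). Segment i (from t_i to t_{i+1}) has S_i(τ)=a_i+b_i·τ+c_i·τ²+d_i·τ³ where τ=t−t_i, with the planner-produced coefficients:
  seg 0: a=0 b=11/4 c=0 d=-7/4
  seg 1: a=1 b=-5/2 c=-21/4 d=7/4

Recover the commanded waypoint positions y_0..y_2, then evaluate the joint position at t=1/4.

y_0=0 y_1=1 y_2=-5
S(1/4) = 169/256

y_0 = S_0(0) = a_0 = 0
y_1 = S_1(0) = a_1 = 1
y_2 = S_1(1) = -5
t_q=1/4 is in segment 0 (τ=1/4); S_0(τ)=169/256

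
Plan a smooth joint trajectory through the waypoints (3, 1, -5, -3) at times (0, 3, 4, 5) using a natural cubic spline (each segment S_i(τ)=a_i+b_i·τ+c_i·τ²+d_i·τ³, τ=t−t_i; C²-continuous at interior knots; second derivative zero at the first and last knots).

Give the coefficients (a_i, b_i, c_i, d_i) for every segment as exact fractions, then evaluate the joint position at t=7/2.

Δ: Δ0=-2/3, Δ1=-6, Δ2=2
row 1: diag=8, rhs=-32; c'=1/8, d'=-4
row 2: denom=4−1·1/8=31/8; d'=(48−1·-4)/(31/8)=416/31
back: M2=416/31
back: M1=-4−1/8·416/31=-176/31
M: M0=0, M1=-176/31, M2=416/31, M3=0
seg 0: a=3, c=M0/2=0, d=(M1−M0)/(6·3)=-88/279, b=Δ0−h0·(2M0+M1)/6=202/93
seg 1: a=1, c=M1/2=-88/31, d=(M2−M1)/(6·1)=296/93, b=Δ1−h1·(2M1+M2)/6=-590/93
seg 2: a=-5, c=M2/2=208/31, d=(M3−M2)/(6·1)=-208/93, b=Δ2−h2·(2M2+M3)/6=-230/93
t_q=7/2 → seg 1, τ=1/2; S=1+-590/93·τ+-88/31·τ²+296/93·τ³=-77/31

  seg 0: a=3 b=202/93 c=0 d=-88/279
  seg 1: a=1 b=-590/93 c=-88/31 d=296/93
  seg 2: a=-5 b=-230/93 c=208/31 d=-208/93
S(7/2) = -77/31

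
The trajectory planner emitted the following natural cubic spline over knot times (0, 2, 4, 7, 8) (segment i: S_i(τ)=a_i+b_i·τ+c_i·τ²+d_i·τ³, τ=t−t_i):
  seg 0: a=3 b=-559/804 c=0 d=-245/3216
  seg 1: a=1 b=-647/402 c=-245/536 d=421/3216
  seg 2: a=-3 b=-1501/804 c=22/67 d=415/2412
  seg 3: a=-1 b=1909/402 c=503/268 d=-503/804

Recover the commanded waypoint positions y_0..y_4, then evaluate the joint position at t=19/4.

y_0 = S_0(0) = a_0 = 3
y_1 = S_1(0) = a_1 = 1
y_2 = S_2(0) = a_2 = -3
y_3 = S_3(0) = a_3 = -1
y_4 = S_3(1) = 5
t_q=19/4 is in segment 2 (τ=3/4); S_2(τ)=-71059/17152

y_0=3 y_1=1 y_2=-3 y_3=-1 y_4=5
S(19/4) = -71059/17152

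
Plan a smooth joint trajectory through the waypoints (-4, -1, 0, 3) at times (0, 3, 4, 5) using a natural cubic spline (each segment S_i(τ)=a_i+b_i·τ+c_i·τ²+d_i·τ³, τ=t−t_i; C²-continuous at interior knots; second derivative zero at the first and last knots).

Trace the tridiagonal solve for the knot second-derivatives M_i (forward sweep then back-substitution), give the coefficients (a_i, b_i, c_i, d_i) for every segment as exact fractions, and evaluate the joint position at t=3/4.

  seg 0: a=-4 b=37/31 c=0 d=-2/93
  seg 1: a=-1 b=19/31 c=-6/31 d=18/31
  seg 2: a=0 b=61/31 c=48/31 d=-16/31
S(3/4) = -3089/992

Δ: Δ0=1, Δ1=1, Δ2=3
row 1: diag=8, rhs=0; c'=1/8, d'=0
row 2: denom=4−1·1/8=31/8; d'=(12−1·0)/(31/8)=96/31
back: M2=96/31
back: M1=0−1/8·96/31=-12/31
M: M0=0, M1=-12/31, M2=96/31, M3=0
seg 0: a=-4, c=M0/2=0, d=(M1−M0)/(6·3)=-2/93, b=Δ0−h0·(2M0+M1)/6=37/31
seg 1: a=-1, c=M1/2=-6/31, d=(M2−M1)/(6·1)=18/31, b=Δ1−h1·(2M1+M2)/6=19/31
seg 2: a=0, c=M2/2=48/31, d=(M3−M2)/(6·1)=-16/31, b=Δ2−h2·(2M2+M3)/6=61/31
t_q=3/4 → seg 0, τ=3/4; S=-4+37/31·τ+0·τ²+-2/93·τ³=-3089/992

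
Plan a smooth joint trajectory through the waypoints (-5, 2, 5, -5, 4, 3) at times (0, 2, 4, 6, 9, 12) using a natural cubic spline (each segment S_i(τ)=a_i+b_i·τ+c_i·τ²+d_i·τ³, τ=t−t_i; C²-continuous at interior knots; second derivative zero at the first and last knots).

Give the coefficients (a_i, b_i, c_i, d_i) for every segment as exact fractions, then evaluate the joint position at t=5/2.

  seg 0: a=-5 b=5398/1569 c=0 d=187/12552
  seg 1: a=2 b=11357/3138 c=187/2092 d=-7211/12552
  seg 2: a=5 b=-4577/1569 c=-1756/523 d=1817/1569
  seg 3: a=-5 b=-3845/1569 c=1878/523 d=-8350/14121
  seg 4: a=4 b=4909/1569 c=-2716/1569 d=2716/14121
S(5/2) = 125859/33472

Δ: Δ0=7/2, Δ1=3/2, Δ2=-5, Δ3=3, Δ4=-1/3
row 1: diag=8, rhs=-12; c'=1/4, d'=-3/2
row 2: denom=8−2·1/4=15/2; d'=(-39−2·-3/2)/(15/2)=-24/5
row 3: denom=10−2·4/15=142/15; d'=(48−2·-24/5)/(142/15)=432/71
row 4: denom=12−3·45/142=1569/142; d'=(-20−3·432/71)/(1569/142)=-5432/1569
back: M4=-5432/1569
back: M3=432/71−45/142·-5432/1569=3756/523
back: M2=-24/5−4/15·3756/523=-3512/523
back: M1=-3/2−1/4·-3512/523=187/1046
M: M0=0, M1=187/1046, M2=-3512/523, M3=3756/523, M4=-5432/1569, M5=0
seg 0: a=-5, c=M0/2=0, d=(M1−M0)/(6·2)=187/12552, b=Δ0−h0·(2M0+M1)/6=5398/1569
seg 1: a=2, c=M1/2=187/2092, d=(M2−M1)/(6·2)=-7211/12552, b=Δ1−h1·(2M1+M2)/6=11357/3138
seg 2: a=5, c=M2/2=-1756/523, d=(M3−M2)/(6·2)=1817/1569, b=Δ2−h2·(2M2+M3)/6=-4577/1569
seg 3: a=-5, c=M3/2=1878/523, d=(M4−M3)/(6·3)=-8350/14121, b=Δ3−h3·(2M3+M4)/6=-3845/1569
seg 4: a=4, c=M4/2=-2716/1569, d=(M5−M4)/(6·3)=2716/14121, b=Δ4−h4·(2M4+M5)/6=4909/1569
t_q=5/2 → seg 1, τ=1/2; S=2+11357/3138·τ+187/2092·τ²+-7211/12552·τ³=125859/33472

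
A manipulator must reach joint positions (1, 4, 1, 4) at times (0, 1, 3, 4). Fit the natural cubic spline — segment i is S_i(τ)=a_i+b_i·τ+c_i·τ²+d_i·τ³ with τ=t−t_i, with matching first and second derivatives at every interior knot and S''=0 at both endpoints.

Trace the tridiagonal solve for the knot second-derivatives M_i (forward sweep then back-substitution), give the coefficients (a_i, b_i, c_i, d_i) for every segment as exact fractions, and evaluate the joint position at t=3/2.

  seg 0: a=1 b=33/8 c=0 d=-9/8
  seg 1: a=4 b=3/4 c=-27/8 d=9/8
  seg 2: a=1 b=3/4 c=27/8 d=-9/8
S(3/2) = 235/64

Δ: Δ0=3, Δ1=-3/2, Δ2=3
row 1: diag=6, rhs=-27; c'=1/3, d'=-9/2
row 2: denom=6−2·1/3=16/3; d'=(27−2·-9/2)/(16/3)=27/4
back: M2=27/4
back: M1=-9/2−1/3·27/4=-27/4
M: M0=0, M1=-27/4, M2=27/4, M3=0
seg 0: a=1, c=M0/2=0, d=(M1−M0)/(6·1)=-9/8, b=Δ0−h0·(2M0+M1)/6=33/8
seg 1: a=4, c=M1/2=-27/8, d=(M2−M1)/(6·2)=9/8, b=Δ1−h1·(2M1+M2)/6=3/4
seg 2: a=1, c=M2/2=27/8, d=(M3−M2)/(6·1)=-9/8, b=Δ2−h2·(2M2+M3)/6=3/4
t_q=3/2 → seg 1, τ=1/2; S=4+3/4·τ+-27/8·τ²+9/8·τ³=235/64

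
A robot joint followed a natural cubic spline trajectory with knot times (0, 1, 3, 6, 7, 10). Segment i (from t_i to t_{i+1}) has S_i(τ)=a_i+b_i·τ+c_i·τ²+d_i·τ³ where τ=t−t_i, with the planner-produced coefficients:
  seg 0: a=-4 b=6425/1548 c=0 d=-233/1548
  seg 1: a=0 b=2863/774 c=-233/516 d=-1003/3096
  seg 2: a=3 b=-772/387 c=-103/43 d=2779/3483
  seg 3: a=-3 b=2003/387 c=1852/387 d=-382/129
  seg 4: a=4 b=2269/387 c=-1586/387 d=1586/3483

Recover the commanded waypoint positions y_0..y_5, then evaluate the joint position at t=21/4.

y_0 = S_0(0) = a_0 = -4
y_1 = S_1(0) = a_1 = 0
y_2 = S_2(0) = a_2 = 3
y_3 = S_3(0) = a_3 = -3
y_4 = S_4(0) = a_4 = 4
y_5 = S_4(3) = -3
t_q=21/4 is in segment 2 (τ=9/4); S_2(τ)=-12457/2752

y_0=-4 y_1=0 y_2=3 y_3=-3 y_4=4 y_5=-3
S(21/4) = -12457/2752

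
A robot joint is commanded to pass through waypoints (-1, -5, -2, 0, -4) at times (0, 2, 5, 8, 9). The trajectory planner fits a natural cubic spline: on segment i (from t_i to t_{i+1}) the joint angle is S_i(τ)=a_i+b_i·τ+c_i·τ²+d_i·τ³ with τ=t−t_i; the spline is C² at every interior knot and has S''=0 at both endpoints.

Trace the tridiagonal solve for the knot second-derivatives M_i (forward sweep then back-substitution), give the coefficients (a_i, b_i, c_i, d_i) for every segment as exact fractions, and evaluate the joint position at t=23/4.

Δ: Δ0=-2, Δ1=1, Δ2=2/3, Δ3=-4
row 1: diag=10, rhs=18; c'=3/10, d'=9/5
row 2: denom=12−3·3/10=111/10; d'=(-2−3·9/5)/(111/10)=-2/3
row 3: denom=8−3·10/37=266/37; d'=(-28−3·-2/3)/(266/37)=-481/133
back: M3=-481/133
back: M2=-2/3−10/37·-481/133=124/399
back: M1=9/5−3/10·124/399=227/133
M: M0=0, M1=227/133, M2=124/399, M3=-481/133, M4=0
seg 0: a=-1, c=M0/2=0, d=(M1−M0)/(6·2)=227/1596, b=Δ0−h0·(2M0+M1)/6=-1025/399
seg 1: a=-5, c=M1/2=227/266, d=(M2−M1)/(6·3)=-557/7182, b=Δ1−h1·(2M1+M2)/6=-344/399
seg 2: a=-2, c=M2/2=62/399, d=(M3−M2)/(6·3)=-1567/7182, b=Δ2−h2·(2M2+M3)/6=1727/798
seg 3: a=0, c=M3/2=-481/266, d=(M4−M3)/(6·1)=481/798, b=Δ3−h3·(2M3+M4)/6=-1115/399
t_q=23/4 → seg 2, τ=3/4; S=-2+1727/798·τ+62/399·τ²+-1567/7182·τ³=-6495/17024

  seg 0: a=-1 b=-1025/399 c=0 d=227/1596
  seg 1: a=-5 b=-344/399 c=227/266 d=-557/7182
  seg 2: a=-2 b=1727/798 c=62/399 d=-1567/7182
  seg 3: a=0 b=-1115/399 c=-481/266 d=481/798
S(23/4) = -6495/17024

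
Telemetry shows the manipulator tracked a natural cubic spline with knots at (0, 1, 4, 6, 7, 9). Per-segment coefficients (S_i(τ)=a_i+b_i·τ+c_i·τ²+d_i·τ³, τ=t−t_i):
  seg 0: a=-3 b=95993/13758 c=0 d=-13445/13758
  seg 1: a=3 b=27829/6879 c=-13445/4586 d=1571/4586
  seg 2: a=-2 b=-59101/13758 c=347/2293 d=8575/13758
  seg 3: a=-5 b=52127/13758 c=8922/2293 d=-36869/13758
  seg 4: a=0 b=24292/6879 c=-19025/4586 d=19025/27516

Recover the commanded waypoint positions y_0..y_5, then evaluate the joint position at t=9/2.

y_0=-3 y_1=3 y_2=-2 y_3=-5 y_4=0 y_5=-4
S(9/2) = -147931/36688

y_0 = S_0(0) = a_0 = -3
y_1 = S_1(0) = a_1 = 3
y_2 = S_2(0) = a_2 = -2
y_3 = S_3(0) = a_3 = -5
y_4 = S_4(0) = a_4 = 0
y_5 = S_4(2) = -4
t_q=9/2 is in segment 2 (τ=1/2); S_2(τ)=-147931/36688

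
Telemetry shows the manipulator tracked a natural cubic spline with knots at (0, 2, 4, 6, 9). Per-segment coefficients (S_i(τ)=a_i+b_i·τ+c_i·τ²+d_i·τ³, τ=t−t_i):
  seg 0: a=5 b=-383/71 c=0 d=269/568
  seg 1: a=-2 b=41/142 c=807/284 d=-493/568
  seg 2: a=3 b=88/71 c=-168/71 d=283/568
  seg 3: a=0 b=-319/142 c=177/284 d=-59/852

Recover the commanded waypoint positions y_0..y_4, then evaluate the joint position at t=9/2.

y_0 = S_0(0) = a_0 = 5
y_1 = S_1(0) = a_1 = -2
y_2 = S_2(0) = a_2 = 3
y_3 = S_3(0) = a_3 = 0
y_4 = S_3(3) = -3
t_q=9/2 is in segment 2 (τ=1/2); S_2(τ)=14043/4544

y_0=5 y_1=-2 y_2=3 y_3=0 y_4=-3
S(9/2) = 14043/4544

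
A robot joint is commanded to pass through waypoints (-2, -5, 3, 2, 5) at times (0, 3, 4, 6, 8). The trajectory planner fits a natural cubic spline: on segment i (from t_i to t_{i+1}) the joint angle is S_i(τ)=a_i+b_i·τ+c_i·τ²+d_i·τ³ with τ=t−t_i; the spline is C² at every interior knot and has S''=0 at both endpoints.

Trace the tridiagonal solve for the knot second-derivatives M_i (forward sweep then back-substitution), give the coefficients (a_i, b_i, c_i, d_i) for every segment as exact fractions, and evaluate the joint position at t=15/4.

  seg 0: a=-2 b=-437/86 c=0 d=39/86
  seg 1: a=-5 b=308/43 c=351/86 d=-279/86
  seg 2: a=3 b=481/86 c=-243/43 d=56/43
  seg 3: a=2 b=-119/86 c=93/43 d=-31/86
S(15/4) = 7151/5504

Δ: Δ0=-1, Δ1=8, Δ2=-1/2, Δ3=3/2
row 1: diag=8, rhs=54; c'=1/8, d'=27/4
row 2: denom=6−1·1/8=47/8; d'=(-51−1·27/4)/(47/8)=-462/47
row 3: denom=8−2·16/47=344/47; d'=(12−2·-462/47)/(344/47)=186/43
back: M3=186/43
back: M2=-462/47−16/47·186/43=-486/43
back: M1=27/4−1/8·-486/43=351/43
M: M0=0, M1=351/43, M2=-486/43, M3=186/43, M4=0
seg 0: a=-2, c=M0/2=0, d=(M1−M0)/(6·3)=39/86, b=Δ0−h0·(2M0+M1)/6=-437/86
seg 1: a=-5, c=M1/2=351/86, d=(M2−M1)/(6·1)=-279/86, b=Δ1−h1·(2M1+M2)/6=308/43
seg 2: a=3, c=M2/2=-243/43, d=(M3−M2)/(6·2)=56/43, b=Δ2−h2·(2M2+M3)/6=481/86
seg 3: a=2, c=M3/2=93/43, d=(M4−M3)/(6·2)=-31/86, b=Δ3−h3·(2M3+M4)/6=-119/86
t_q=15/4 → seg 1, τ=3/4; S=-5+308/43·τ+351/86·τ²+-279/86·τ³=7151/5504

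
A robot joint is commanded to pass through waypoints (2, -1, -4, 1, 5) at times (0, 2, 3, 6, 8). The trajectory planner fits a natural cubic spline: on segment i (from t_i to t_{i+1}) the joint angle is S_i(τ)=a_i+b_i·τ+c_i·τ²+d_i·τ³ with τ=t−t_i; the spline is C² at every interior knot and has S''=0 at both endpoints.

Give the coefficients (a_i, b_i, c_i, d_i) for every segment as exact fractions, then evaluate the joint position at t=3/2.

Δ: Δ0=-3/2, Δ1=-3, Δ2=5/3, Δ3=2
row 1: diag=6, rhs=-9; c'=1/6, d'=-3/2
row 2: denom=8−1·1/6=47/6; d'=(28−1·-3/2)/(47/6)=177/47
row 3: denom=10−3·18/47=416/47; d'=(2−3·177/47)/(416/47)=-437/416
back: M3=-437/416
back: M2=177/47−18/47·-437/416=867/208
back: M1=-3/2−1/6·867/208=-913/416
M: M0=0, M1=-913/416, M2=867/208, M3=-437/416, M4=0
seg 0: a=2, c=M0/2=0, d=(M1−M0)/(6·2)=-913/4992, b=Δ0−h0·(2M0+M1)/6=-959/1248
seg 1: a=-1, c=M1/2=-913/832, d=(M2−M1)/(6·1)=2647/2496, b=Δ1−h1·(2M1+M2)/6=-1849/624
seg 2: a=-4, c=M2/2=867/416, d=(M3−M2)/(6·3)=-167/576, b=Δ2−h2·(2M2+M3)/6=-4933/2496
seg 3: a=1, c=M3/2=-437/832, d=(M4−M3)/(6·2)=437/4992, b=Δ3−h3·(2M3+M4)/6=1685/624
t_q=3/2 → seg 0, τ=3/2; S=2+-959/1248·τ+0·τ²+-913/4992·τ³=3063/13312

  seg 0: a=2 b=-959/1248 c=0 d=-913/4992
  seg 1: a=-1 b=-1849/624 c=-913/832 d=2647/2496
  seg 2: a=-4 b=-4933/2496 c=867/416 d=-167/576
  seg 3: a=1 b=1685/624 c=-437/832 d=437/4992
S(3/2) = 3063/13312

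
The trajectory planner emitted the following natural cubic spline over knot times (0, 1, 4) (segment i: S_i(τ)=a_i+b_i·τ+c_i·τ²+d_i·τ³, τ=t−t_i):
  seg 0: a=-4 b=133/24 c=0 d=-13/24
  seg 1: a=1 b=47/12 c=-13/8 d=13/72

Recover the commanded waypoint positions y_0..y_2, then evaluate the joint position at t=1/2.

y_0 = S_0(0) = a_0 = -4
y_1 = S_1(0) = a_1 = 1
y_2 = S_1(3) = 3
t_q=1/2 is in segment 0 (τ=1/2); S_0(τ)=-83/64

y_0=-4 y_1=1 y_2=3
S(1/2) = -83/64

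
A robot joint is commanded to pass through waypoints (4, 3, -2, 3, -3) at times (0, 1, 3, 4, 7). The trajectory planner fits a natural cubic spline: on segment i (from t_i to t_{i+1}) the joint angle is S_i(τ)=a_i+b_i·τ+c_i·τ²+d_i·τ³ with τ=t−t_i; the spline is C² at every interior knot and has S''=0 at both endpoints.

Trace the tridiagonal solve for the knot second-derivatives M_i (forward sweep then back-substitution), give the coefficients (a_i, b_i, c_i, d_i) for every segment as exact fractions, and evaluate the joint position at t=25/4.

Δ: Δ0=-1, Δ1=-5/2, Δ2=5, Δ3=-2
row 1: diag=6, rhs=-9; c'=1/3, d'=-3/2
row 2: denom=6−2·1/3=16/3; d'=(45−2·-3/2)/(16/3)=9
row 3: denom=8−1·3/16=125/16; d'=(-42−1·9)/(125/16)=-816/125
back: M3=-816/125
back: M2=9−3/16·-816/125=1278/125
back: M1=-3/2−1/3·1278/125=-1227/250
M: M0=0, M1=-1227/250, M2=1278/125, M3=-816/125, M4=0
seg 0: a=4, c=M0/2=0, d=(M1−M0)/(6·1)=-409/500, b=Δ0−h0·(2M0+M1)/6=-91/500
seg 1: a=3, c=M1/2=-1227/500, d=(M2−M1)/(6·2)=1261/1000, b=Δ1−h1·(2M1+M2)/6=-659/250
seg 2: a=-2, c=M2/2=639/125, d=(M3−M2)/(6·1)=-349/125, b=Δ2−h2·(2M2+M3)/6=67/25
seg 3: a=3, c=M3/2=-408/125, d=(M4−M3)/(6·3)=136/375, b=Δ3−h3·(2M3+M4)/6=566/125
t_q=25/4 → seg 3, τ=9/4; S=3+566/125·τ+-408/125·τ²+136/375·τ³=159/200

  seg 0: a=4 b=-91/500 c=0 d=-409/500
  seg 1: a=3 b=-659/250 c=-1227/500 d=1261/1000
  seg 2: a=-2 b=67/25 c=639/125 d=-349/125
  seg 3: a=3 b=566/125 c=-408/125 d=136/375
S(25/4) = 159/200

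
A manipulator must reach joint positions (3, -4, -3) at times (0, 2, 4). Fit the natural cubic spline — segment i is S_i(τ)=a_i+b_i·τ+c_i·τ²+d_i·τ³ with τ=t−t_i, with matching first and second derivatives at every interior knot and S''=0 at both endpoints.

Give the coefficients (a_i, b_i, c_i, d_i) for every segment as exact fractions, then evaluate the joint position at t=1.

Δ: Δ0=-7/2, Δ1=1/2
row 1: diag=8, rhs=24; c'=1/4, d'=3
back: M1=3
M: M0=0, M1=3, M2=0
seg 0: a=3, c=M0/2=0, d=(M1−M0)/(6·2)=1/4, b=Δ0−h0·(2M0+M1)/6=-9/2
seg 1: a=-4, c=M1/2=3/2, d=(M2−M1)/(6·2)=-1/4, b=Δ1−h1·(2M1+M2)/6=-3/2
t_q=1 → seg 0, τ=1; S=3+-9/2·τ+0·τ²+1/4·τ³=-5/4

  seg 0: a=3 b=-9/2 c=0 d=1/4
  seg 1: a=-4 b=-3/2 c=3/2 d=-1/4
S(1) = -5/4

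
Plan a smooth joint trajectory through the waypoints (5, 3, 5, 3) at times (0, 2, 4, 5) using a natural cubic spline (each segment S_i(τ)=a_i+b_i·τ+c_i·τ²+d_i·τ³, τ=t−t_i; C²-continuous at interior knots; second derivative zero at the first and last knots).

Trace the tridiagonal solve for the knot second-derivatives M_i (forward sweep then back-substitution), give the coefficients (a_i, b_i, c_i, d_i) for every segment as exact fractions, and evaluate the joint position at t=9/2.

Δ: Δ0=-1, Δ1=1, Δ2=-2
row 1: diag=8, rhs=12; c'=1/4, d'=3/2
row 2: denom=6−2·1/4=11/2; d'=(-18−2·3/2)/(11/2)=-42/11
back: M2=-42/11
back: M1=3/2−1/4·-42/11=27/11
M: M0=0, M1=27/11, M2=-42/11, M3=0
seg 0: a=5, c=M0/2=0, d=(M1−M0)/(6·2)=9/44, b=Δ0−h0·(2M0+M1)/6=-20/11
seg 1: a=3, c=M1/2=27/22, d=(M2−M1)/(6·2)=-23/44, b=Δ1−h1·(2M1+M2)/6=7/11
seg 2: a=5, c=M2/2=-21/11, d=(M3−M2)/(6·1)=7/11, b=Δ2−h2·(2M2+M3)/6=-8/11
t_q=9/2 → seg 2, τ=1/2; S=5+-8/11·τ+-21/11·τ²+7/11·τ³=373/88

  seg 0: a=5 b=-20/11 c=0 d=9/44
  seg 1: a=3 b=7/11 c=27/22 d=-23/44
  seg 2: a=5 b=-8/11 c=-21/11 d=7/11
S(9/2) = 373/88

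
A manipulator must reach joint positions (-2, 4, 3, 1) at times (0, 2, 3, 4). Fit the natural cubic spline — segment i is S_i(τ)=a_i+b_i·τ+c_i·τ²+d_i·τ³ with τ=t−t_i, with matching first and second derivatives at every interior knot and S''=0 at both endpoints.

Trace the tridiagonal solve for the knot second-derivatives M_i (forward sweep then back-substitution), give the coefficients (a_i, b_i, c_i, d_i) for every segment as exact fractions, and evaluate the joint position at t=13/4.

  seg 0: a=-2 b=99/23 c=0 d=-15/46
  seg 1: a=4 b=9/23 c=-45/23 d=13/23
  seg 2: a=3 b=-42/23 c=-6/23 d=2/23
S(13/4) = 1861/736

Δ: Δ0=3, Δ1=-1, Δ2=-2
row 1: diag=6, rhs=-24; c'=1/6, d'=-4
row 2: denom=4−1·1/6=23/6; d'=(-6−1·-4)/(23/6)=-12/23
back: M2=-12/23
back: M1=-4−1/6·-12/23=-90/23
M: M0=0, M1=-90/23, M2=-12/23, M3=0
seg 0: a=-2, c=M0/2=0, d=(M1−M0)/(6·2)=-15/46, b=Δ0−h0·(2M0+M1)/6=99/23
seg 1: a=4, c=M1/2=-45/23, d=(M2−M1)/(6·1)=13/23, b=Δ1−h1·(2M1+M2)/6=9/23
seg 2: a=3, c=M2/2=-6/23, d=(M3−M2)/(6·1)=2/23, b=Δ2−h2·(2M2+M3)/6=-42/23
t_q=13/4 → seg 2, τ=1/4; S=3+-42/23·τ+-6/23·τ²+2/23·τ³=1861/736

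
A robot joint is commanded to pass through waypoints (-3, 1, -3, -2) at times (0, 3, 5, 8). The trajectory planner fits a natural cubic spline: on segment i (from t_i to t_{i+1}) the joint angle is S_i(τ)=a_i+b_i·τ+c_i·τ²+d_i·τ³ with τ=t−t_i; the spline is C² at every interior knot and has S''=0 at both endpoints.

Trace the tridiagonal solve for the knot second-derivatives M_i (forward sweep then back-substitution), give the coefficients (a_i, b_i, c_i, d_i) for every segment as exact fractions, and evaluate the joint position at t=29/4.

Δ: Δ0=4/3, Δ1=-2, Δ2=1/3
row 1: diag=10, rhs=-20; c'=1/5, d'=-2
row 2: denom=10−2·1/5=48/5; d'=(14−2·-2)/(48/5)=15/8
back: M2=15/8
back: M1=-2−1/5·15/8=-19/8
M: M0=0, M1=-19/8, M2=15/8, M3=0
seg 0: a=-3, c=M0/2=0, d=(M1−M0)/(6·3)=-19/144, b=Δ0−h0·(2M0+M1)/6=121/48
seg 1: a=1, c=M1/2=-19/16, d=(M2−M1)/(6·2)=17/48, b=Δ1−h1·(2M1+M2)/6=-25/24
seg 2: a=-3, c=M2/2=15/16, d=(M3−M2)/(6·3)=-5/48, b=Δ2−h2·(2M2+M3)/6=-37/24
t_q=29/4 → seg 2, τ=9/4; S=-3+-37/24·τ+15/16·τ²+-5/48·τ³=-2979/1024

  seg 0: a=-3 b=121/48 c=0 d=-19/144
  seg 1: a=1 b=-25/24 c=-19/16 d=17/48
  seg 2: a=-3 b=-37/24 c=15/16 d=-5/48
S(29/4) = -2979/1024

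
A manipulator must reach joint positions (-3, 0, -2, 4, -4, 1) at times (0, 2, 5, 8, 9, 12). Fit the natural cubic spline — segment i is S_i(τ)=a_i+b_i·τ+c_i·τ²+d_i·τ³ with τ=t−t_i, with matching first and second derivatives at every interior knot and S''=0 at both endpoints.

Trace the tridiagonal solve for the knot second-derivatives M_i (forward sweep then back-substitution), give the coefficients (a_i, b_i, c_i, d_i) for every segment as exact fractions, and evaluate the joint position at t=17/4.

Δ: Δ0=3/2, Δ1=-2/3, Δ2=2, Δ3=-8, Δ4=5/3
row 1: diag=10, rhs=-13; c'=3/10, d'=-13/10
row 2: denom=12−3·3/10=111/10; d'=(16−3·-13/10)/(111/10)=199/111
row 3: denom=8−3·10/37=266/37; d'=(-60−3·199/111)/(266/37)=-2419/266
row 4: denom=8−1·37/266=2091/266; d'=(58−1·-2419/266)/(2091/266)=5949/697
back: M4=5949/697
back: M3=-2419/266−37/266·5949/697=-7166/697
back: M2=199/111−10/37·-7166/697=9559/2091
back: M1=-13/10−3/10·9559/2091=-1862/697
M: M0=0, M1=-1862/697, M2=9559/2091, M3=-7166/697, M4=5949/697, M5=0
seg 0: a=-3, c=M0/2=0, d=(M1−M0)/(6·2)=-931/4182, b=Δ0−h0·(2M0+M1)/6=9997/4182
seg 1: a=0, c=M1/2=-931/697, d=(M2−M1)/(6·3)=15145/37638, b=Δ1−h1·(2M1+M2)/6=-1175/4182
seg 2: a=-2, c=M2/2=9559/4182, d=(M3−M2)/(6·3)=-31057/37638, b=Δ2−h2·(2M2+M3)/6=316/123
seg 3: a=4, c=M3/2=-3583/697, d=(M4−M3)/(6·1)=13115/4182, b=Δ3−h3·(2M3+M4)/6=-25073/4182
seg 4: a=-4, c=M4/2=5949/1394, d=(M5−M4)/(6·3)=-661/1394, b=Δ4−h4·(2M4+M5)/6=-14362/2091
t_q=17/4 → seg 1, τ=9/4; S=0+-1175/4182·τ+-931/697·τ²+15145/37638·τ³=-250773/89216

  seg 0: a=-3 b=9997/4182 c=0 d=-931/4182
  seg 1: a=0 b=-1175/4182 c=-931/697 d=15145/37638
  seg 2: a=-2 b=316/123 c=9559/4182 d=-31057/37638
  seg 3: a=4 b=-25073/4182 c=-3583/697 d=13115/4182
  seg 4: a=-4 b=-14362/2091 c=5949/1394 d=-661/1394
S(17/4) = -250773/89216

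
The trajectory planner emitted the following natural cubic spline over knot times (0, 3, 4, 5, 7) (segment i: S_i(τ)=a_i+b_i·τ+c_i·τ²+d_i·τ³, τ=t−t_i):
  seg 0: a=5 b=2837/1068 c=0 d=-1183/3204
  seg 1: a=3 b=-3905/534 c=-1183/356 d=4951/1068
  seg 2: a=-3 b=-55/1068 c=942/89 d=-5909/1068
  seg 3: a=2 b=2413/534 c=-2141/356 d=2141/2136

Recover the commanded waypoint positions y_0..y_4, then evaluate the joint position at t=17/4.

y_0=5 y_1=3 y_2=-3 y_3=2 y_4=-5
S(17/4) = -55543/22784

y_0 = S_0(0) = a_0 = 5
y_1 = S_1(0) = a_1 = 3
y_2 = S_2(0) = a_2 = -3
y_3 = S_3(0) = a_3 = 2
y_4 = S_3(2) = -5
t_q=17/4 is in segment 2 (τ=1/4); S_2(τ)=-55543/22784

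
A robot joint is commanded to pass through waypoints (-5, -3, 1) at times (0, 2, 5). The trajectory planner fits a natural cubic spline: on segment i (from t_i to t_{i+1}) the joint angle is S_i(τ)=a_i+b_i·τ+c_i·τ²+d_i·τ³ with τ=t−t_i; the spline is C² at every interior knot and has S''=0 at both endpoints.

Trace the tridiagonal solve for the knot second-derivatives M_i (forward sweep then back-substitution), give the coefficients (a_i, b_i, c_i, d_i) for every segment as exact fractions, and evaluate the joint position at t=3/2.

Δ: Δ0=1, Δ1=4/3
row 1: diag=10, rhs=2; c'=3/10, d'=1/5
back: M1=1/5
M: M0=0, M1=1/5, M2=0
seg 0: a=-5, c=M0/2=0, d=(M1−M0)/(6·2)=1/60, b=Δ0−h0·(2M0+M1)/6=14/15
seg 1: a=-3, c=M1/2=1/10, d=(M2−M1)/(6·3)=-1/90, b=Δ1−h1·(2M1+M2)/6=17/15
t_q=3/2 → seg 0, τ=3/2; S=-5+14/15·τ+0·τ²+1/60·τ³=-567/160

  seg 0: a=-5 b=14/15 c=0 d=1/60
  seg 1: a=-3 b=17/15 c=1/10 d=-1/90
S(3/2) = -567/160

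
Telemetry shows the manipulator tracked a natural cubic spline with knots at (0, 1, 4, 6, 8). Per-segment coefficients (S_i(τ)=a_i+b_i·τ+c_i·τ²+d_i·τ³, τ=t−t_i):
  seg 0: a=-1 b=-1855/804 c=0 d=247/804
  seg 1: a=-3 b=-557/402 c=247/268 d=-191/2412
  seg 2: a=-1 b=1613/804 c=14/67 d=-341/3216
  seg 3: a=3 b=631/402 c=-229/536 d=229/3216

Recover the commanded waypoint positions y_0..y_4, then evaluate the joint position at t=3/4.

y_0=-1 y_1=-3 y_2=-1 y_3=3 y_4=5
S(3/4) = -44609/17152

y_0 = S_0(0) = a_0 = -1
y_1 = S_1(0) = a_1 = -3
y_2 = S_2(0) = a_2 = -1
y_3 = S_3(0) = a_3 = 3
y_4 = S_3(2) = 5
t_q=3/4 is in segment 0 (τ=3/4); S_0(τ)=-44609/17152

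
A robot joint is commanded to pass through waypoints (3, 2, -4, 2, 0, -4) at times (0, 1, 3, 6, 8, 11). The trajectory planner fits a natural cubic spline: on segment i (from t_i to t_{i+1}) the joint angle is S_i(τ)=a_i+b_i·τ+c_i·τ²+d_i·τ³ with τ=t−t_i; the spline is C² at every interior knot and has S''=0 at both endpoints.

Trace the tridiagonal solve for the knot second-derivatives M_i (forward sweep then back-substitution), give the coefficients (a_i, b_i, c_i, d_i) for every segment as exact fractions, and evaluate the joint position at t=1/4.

  seg 0: a=3 b=-490/1209 c=0 d=-719/1209
  seg 1: a=2 b=-2647/1209 c=-719/403 d=1667/2418
  seg 2: a=-4 b=-1273/1209 c=948/403 d=-4841/10881
  seg 3: a=2 b=1268/1209 c=-1997/1209 d=1517/4836
  seg 4: a=0 b=-723/403 c=557/2418 d=-557/21762
S(1/4) = 74523/25792

Δ: Δ0=-1, Δ1=-3, Δ2=2, Δ3=-1, Δ4=-4/3
row 1: diag=6, rhs=-12; c'=1/3, d'=-2
row 2: denom=10−2·1/3=28/3; d'=(30−2·-2)/(28/3)=51/14
row 3: denom=10−3·9/28=253/28; d'=(-18−3·51/14)/(253/28)=-810/253
row 4: denom=10−2·56/253=2418/253; d'=(-2−2·-810/253)/(2418/253)=557/1209
back: M4=557/1209
back: M3=-810/253−56/253·557/1209=-3994/1209
back: M2=51/14−9/28·-3994/1209=1896/403
back: M1=-2−1/3·1896/403=-1438/403
M: M0=0, M1=-1438/403, M2=1896/403, M3=-3994/1209, M4=557/1209, M5=0
seg 0: a=3, c=M0/2=0, d=(M1−M0)/(6·1)=-719/1209, b=Δ0−h0·(2M0+M1)/6=-490/1209
seg 1: a=2, c=M1/2=-719/403, d=(M2−M1)/(6·2)=1667/2418, b=Δ1−h1·(2M1+M2)/6=-2647/1209
seg 2: a=-4, c=M2/2=948/403, d=(M3−M2)/(6·3)=-4841/10881, b=Δ2−h2·(2M2+M3)/6=-1273/1209
seg 3: a=2, c=M3/2=-1997/1209, d=(M4−M3)/(6·2)=1517/4836, b=Δ3−h3·(2M3+M4)/6=1268/1209
seg 4: a=0, c=M4/2=557/2418, d=(M5−M4)/(6·3)=-557/21762, b=Δ4−h4·(2M4+M5)/6=-723/403
t_q=1/4 → seg 0, τ=1/4; S=3+-490/1209·τ+0·τ²+-719/1209·τ³=74523/25792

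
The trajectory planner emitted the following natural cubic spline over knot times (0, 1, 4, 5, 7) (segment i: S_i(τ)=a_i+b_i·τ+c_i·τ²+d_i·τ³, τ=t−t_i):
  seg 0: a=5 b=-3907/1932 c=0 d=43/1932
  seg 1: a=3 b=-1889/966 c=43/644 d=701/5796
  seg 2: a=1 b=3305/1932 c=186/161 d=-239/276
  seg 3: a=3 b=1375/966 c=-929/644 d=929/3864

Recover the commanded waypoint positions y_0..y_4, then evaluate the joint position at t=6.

y_0 = S_0(0) = a_0 = 5
y_1 = S_1(0) = a_1 = 3
y_2 = S_2(0) = a_2 = 1
y_3 = S_3(0) = a_3 = 3
y_4 = S_3(2) = 2
t_q=6 is in segment 3 (τ=1); S_3(τ)=4149/1288

y_0=5 y_1=3 y_2=1 y_3=3 y_4=2
S(6) = 4149/1288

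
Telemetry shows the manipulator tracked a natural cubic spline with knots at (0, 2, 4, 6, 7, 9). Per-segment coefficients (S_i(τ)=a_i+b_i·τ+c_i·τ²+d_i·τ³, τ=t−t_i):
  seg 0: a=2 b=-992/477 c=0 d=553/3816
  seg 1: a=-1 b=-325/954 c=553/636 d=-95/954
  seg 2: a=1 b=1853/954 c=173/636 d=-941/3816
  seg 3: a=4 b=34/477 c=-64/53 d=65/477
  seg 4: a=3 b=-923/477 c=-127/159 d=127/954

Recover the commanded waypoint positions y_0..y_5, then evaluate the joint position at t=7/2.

y_0=2 y_1=-1 y_2=1 y_3=4 y_4=3 y_5=-3
S(7/2) = 139/1272

y_0 = S_0(0) = a_0 = 2
y_1 = S_1(0) = a_1 = -1
y_2 = S_2(0) = a_2 = 1
y_3 = S_3(0) = a_3 = 4
y_4 = S_4(0) = a_4 = 3
y_5 = S_4(2) = -3
t_q=7/2 is in segment 1 (τ=3/2); S_1(τ)=139/1272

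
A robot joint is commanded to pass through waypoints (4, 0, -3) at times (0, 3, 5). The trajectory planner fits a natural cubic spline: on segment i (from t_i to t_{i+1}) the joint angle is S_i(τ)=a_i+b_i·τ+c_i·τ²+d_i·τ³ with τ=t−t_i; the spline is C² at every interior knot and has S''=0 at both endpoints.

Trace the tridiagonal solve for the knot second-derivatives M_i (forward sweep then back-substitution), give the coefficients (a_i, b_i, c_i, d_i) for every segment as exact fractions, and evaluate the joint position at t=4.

  seg 0: a=4 b=-77/60 c=0 d=-1/180
  seg 1: a=0 b=-43/30 c=-1/20 d=1/120
S(4) = -59/40

Δ: Δ0=-4/3, Δ1=-3/2
row 1: diag=10, rhs=-1; c'=1/5, d'=-1/10
back: M1=-1/10
M: M0=0, M1=-1/10, M2=0
seg 0: a=4, c=M0/2=0, d=(M1−M0)/(6·3)=-1/180, b=Δ0−h0·(2M0+M1)/6=-77/60
seg 1: a=0, c=M1/2=-1/20, d=(M2−M1)/(6·2)=1/120, b=Δ1−h1·(2M1+M2)/6=-43/30
t_q=4 → seg 1, τ=1; S=0+-43/30·τ+-1/20·τ²+1/120·τ³=-59/40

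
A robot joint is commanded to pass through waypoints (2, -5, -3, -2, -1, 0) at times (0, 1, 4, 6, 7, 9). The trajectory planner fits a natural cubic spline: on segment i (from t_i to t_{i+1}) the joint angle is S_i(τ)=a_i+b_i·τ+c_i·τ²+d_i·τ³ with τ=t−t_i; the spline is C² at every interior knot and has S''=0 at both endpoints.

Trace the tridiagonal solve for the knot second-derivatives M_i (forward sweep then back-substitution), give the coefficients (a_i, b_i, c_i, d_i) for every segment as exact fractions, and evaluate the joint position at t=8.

  seg 0: a=2 b=-111533/13758 c=0 d=15227/13758
  seg 1: a=-5 b=-32926/6879 c=15227/4586 d=-2297/4586
  seg 2: a=-3 b=22177/13758 c=-2723/2293 d=8689/27516
  seg 3: a=-2 b=8959/13758 c=3243/4586 d=-2465/6879
  seg 4: a=-1 b=13627/13758 c=-1687/4586 d=1687/27516
S(8) = -2899/9172

Δ: Δ0=-7, Δ1=2/3, Δ2=1/2, Δ3=1, Δ4=1/2
row 1: diag=8, rhs=46; c'=3/8, d'=23/4
row 2: denom=10−3·3/8=71/8; d'=(-1−3·23/4)/(71/8)=-146/71
row 3: denom=6−2·16/71=394/71; d'=(3−2·-146/71)/(394/71)=505/394
row 4: denom=6−1·71/394=2293/394; d'=(-3−1·505/394)/(2293/394)=-1687/2293
back: M4=-1687/2293
back: M3=505/394−71/394·-1687/2293=3243/2293
back: M2=-146/71−16/71·3243/2293=-5446/2293
back: M1=23/4−3/8·-5446/2293=15227/2293
M: M0=0, M1=15227/2293, M2=-5446/2293, M3=3243/2293, M4=-1687/2293, M5=0
seg 0: a=2, c=M0/2=0, d=(M1−M0)/(6·1)=15227/13758, b=Δ0−h0·(2M0+M1)/6=-111533/13758
seg 1: a=-5, c=M1/2=15227/4586, d=(M2−M1)/(6·3)=-2297/4586, b=Δ1−h1·(2M1+M2)/6=-32926/6879
seg 2: a=-3, c=M2/2=-2723/2293, d=(M3−M2)/(6·2)=8689/27516, b=Δ2−h2·(2M2+M3)/6=22177/13758
seg 3: a=-2, c=M3/2=3243/4586, d=(M4−M3)/(6·1)=-2465/6879, b=Δ3−h3·(2M3+M4)/6=8959/13758
seg 4: a=-1, c=M4/2=-1687/4586, d=(M5−M4)/(6·2)=1687/27516, b=Δ4−h4·(2M4+M5)/6=13627/13758
t_q=8 → seg 4, τ=1; S=-1+13627/13758·τ+-1687/4586·τ²+1687/27516·τ³=-2899/9172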